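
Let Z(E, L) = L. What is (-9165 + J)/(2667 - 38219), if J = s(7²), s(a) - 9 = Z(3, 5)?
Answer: 9151/35552 ≈ 0.25740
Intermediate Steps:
s(a) = 14 (s(a) = 9 + 5 = 14)
J = 14
(-9165 + J)/(2667 - 38219) = (-9165 + 14)/(2667 - 38219) = -9151/(-35552) = -9151*(-1/35552) = 9151/35552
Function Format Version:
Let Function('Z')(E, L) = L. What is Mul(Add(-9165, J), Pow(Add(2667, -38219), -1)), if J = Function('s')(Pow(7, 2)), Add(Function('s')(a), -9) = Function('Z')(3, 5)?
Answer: Rational(9151, 35552) ≈ 0.25740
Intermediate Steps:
Function('s')(a) = 14 (Function('s')(a) = Add(9, 5) = 14)
J = 14
Mul(Add(-9165, J), Pow(Add(2667, -38219), -1)) = Mul(Add(-9165, 14), Pow(Add(2667, -38219), -1)) = Mul(-9151, Pow(-35552, -1)) = Mul(-9151, Rational(-1, 35552)) = Rational(9151, 35552)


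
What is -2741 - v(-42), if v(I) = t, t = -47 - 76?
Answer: -2618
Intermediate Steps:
t = -123
v(I) = -123
-2741 - v(-42) = -2741 - 1*(-123) = -2741 + 123 = -2618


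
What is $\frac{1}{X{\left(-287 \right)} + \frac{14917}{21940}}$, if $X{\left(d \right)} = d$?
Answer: $- \frac{21940}{6281863} \approx -0.0034926$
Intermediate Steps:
$\frac{1}{X{\left(-287 \right)} + \frac{14917}{21940}} = \frac{1}{-287 + \frac{14917}{21940}} = \frac{1}{- \frac{6281863}{21940}} = - \frac{21940}{6281863}$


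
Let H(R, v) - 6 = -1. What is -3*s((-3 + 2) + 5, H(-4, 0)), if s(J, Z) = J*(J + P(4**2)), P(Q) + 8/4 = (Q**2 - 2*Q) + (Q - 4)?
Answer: -2856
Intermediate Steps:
H(R, v) = 5 (H(R, v) = 6 - 1 = 5)
P(Q) = -6 + Q**2 - Q (P(Q) = -2 + ((Q**2 - 2*Q) + (Q - 4)) = -2 + ((Q**2 - 2*Q) + (-4 + Q)) = -2 + (-4 + Q**2 - Q) = -6 + Q**2 - Q)
s(J, Z) = J*(234 + J) (s(J, Z) = J*(J + (-6 + (4**2)**2 - 1*4**2)) = J*(J + (-6 + 16**2 - 1*16)) = J*(J + (-6 + 256 - 16)) = J*(J + 234) = J*(234 + J))
-3*s((-3 + 2) + 5, H(-4, 0)) = -3*((-3 + 2) + 5)*(234 + ((-3 + 2) + 5)) = -3*(-1 + 5)*(234 + (-1 + 5)) = -12*(234 + 4) = -12*238 = -3*952 = -2856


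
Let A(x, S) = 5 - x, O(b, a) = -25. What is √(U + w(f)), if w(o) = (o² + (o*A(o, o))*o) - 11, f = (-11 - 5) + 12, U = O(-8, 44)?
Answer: 2*√31 ≈ 11.136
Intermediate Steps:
U = -25
f = -4 (f = -16 + 12 = -4)
w(o) = -11 + o² + o²*(5 - o) (w(o) = (o² + (o*(5 - o))*o) - 11 = (o² + o²*(5 - o)) - 11 = -11 + o² + o²*(5 - o))
√(U + w(f)) = √(-25 + (-11 - 1*(-4)³ + 6*(-4)²)) = √(-25 + (-11 - 1*(-64) + 6*16)) = √(-25 + (-11 + 64 + 96)) = √(-25 + 149) = √124 = 2*√31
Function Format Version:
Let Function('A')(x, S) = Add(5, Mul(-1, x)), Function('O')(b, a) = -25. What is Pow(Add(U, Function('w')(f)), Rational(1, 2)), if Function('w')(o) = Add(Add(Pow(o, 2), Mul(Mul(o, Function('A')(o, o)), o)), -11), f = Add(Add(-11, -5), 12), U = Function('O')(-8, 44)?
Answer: Mul(2, Pow(31, Rational(1, 2))) ≈ 11.136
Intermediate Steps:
U = -25
f = -4 (f = Add(-16, 12) = -4)
Function('w')(o) = Add(-11, Pow(o, 2), Mul(Pow(o, 2), Add(5, Mul(-1, o)))) (Function('w')(o) = Add(Add(Pow(o, 2), Mul(Mul(o, Add(5, Mul(-1, o))), o)), -11) = Add(Add(Pow(o, 2), Mul(Pow(o, 2), Add(5, Mul(-1, o)))), -11) = Add(-11, Pow(o, 2), Mul(Pow(o, 2), Add(5, Mul(-1, o)))))
Pow(Add(U, Function('w')(f)), Rational(1, 2)) = Pow(Add(-25, Add(-11, Mul(-1, Pow(-4, 3)), Mul(6, Pow(-4, 2)))), Rational(1, 2)) = Pow(Add(-25, Add(-11, Mul(-1, -64), Mul(6, 16))), Rational(1, 2)) = Pow(Add(-25, Add(-11, 64, 96)), Rational(1, 2)) = Pow(Add(-25, 149), Rational(1, 2)) = Pow(124, Rational(1, 2)) = Mul(2, Pow(31, Rational(1, 2)))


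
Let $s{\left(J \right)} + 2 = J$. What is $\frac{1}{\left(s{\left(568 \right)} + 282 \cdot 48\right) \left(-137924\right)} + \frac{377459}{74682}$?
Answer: $\frac{367079679185575}{72628403624568} \approx 5.0542$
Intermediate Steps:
$s{\left(J \right)} = -2 + J$
$\frac{1}{\left(s{\left(568 \right)} + 282 \cdot 48\right) \left(-137924\right)} + \frac{377459}{74682} = \frac{1}{\left(\left(-2 + 568\right) + 282 \cdot 48\right) \left(-137924\right)} + \frac{377459}{74682} = \frac{1}{566 + 13536} \left(- \frac{1}{137924}\right) + 377459 \cdot \frac{1}{74682} = \frac{1}{14102} \left(- \frac{1}{137924}\right) + \frac{377459}{74682} = - \frac{1}{1945004248} + \frac{377459}{74682} = \frac{367079679185575}{72628403624568}$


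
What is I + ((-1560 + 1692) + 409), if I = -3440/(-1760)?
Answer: 11945/22 ≈ 542.95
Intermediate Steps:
I = 43/22 (I = -3440*(-1/1760) = 43/22 ≈ 1.9545)
I + ((-1560 + 1692) + 409) = 43/22 + ((-1560 + 1692) + 409) = 43/22 + (132 + 409) = 43/22 + 541 = 11945/22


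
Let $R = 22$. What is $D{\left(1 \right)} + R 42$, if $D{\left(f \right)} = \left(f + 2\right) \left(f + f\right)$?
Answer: $930$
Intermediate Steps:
$D{\left(f \right)} = 2 f \left(2 + f\right)$ ($D{\left(f \right)} = \left(2 + f\right) 2 f = 2 f \left(2 + f\right)$)
$D{\left(1 \right)} + R 42 = 2 \cdot 1 \left(2 + 1\right) + 22 \cdot 42 = 2 \cdot 1 \cdot 3 + 924 = 6 + 924 = 930$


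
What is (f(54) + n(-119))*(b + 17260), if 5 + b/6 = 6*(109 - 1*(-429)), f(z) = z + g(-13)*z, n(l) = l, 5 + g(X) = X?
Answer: -37952126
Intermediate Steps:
g(X) = -5 + X
f(z) = -17*z (f(z) = z + (-5 - 13)*z = z - 18*z = -17*z)
b = 19338 (b = -30 + 6*(6*(109 - 1*(-429))) = -30 + 6*(6*(109 + 429)) = -30 + 6*(6*538) = -30 + 6*3228 = -30 + 19368 = 19338)
(f(54) + n(-119))*(b + 17260) = (-17*54 - 119)*(19338 + 17260) = (-918 - 119)*36598 = -1037*36598 = -37952126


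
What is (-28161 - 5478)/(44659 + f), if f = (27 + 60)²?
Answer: -33639/52228 ≈ -0.64408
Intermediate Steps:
f = 7569 (f = 87² = 7569)
(-28161 - 5478)/(44659 + f) = (-28161 - 5478)/(44659 + 7569) = -33639/52228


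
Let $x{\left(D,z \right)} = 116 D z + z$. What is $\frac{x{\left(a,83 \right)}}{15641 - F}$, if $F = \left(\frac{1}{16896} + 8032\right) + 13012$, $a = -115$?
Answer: $\frac{18706186752}{91289089} \approx 204.91$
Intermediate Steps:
$x{\left(D,z \right)} = z + 116 D z$ ($x{\left(D,z \right)} = 116 D z + z = z + 116 D z$)
$F = \frac{355559425}{16896}$ ($F = \left(\frac{1}{16896} + 8032\right) + 13012 = \frac{135708673}{16896} + 13012 = \frac{355559425}{16896} \approx 21044.0$)
$\frac{x{\left(a,83 \right)}}{15641 - F} = \frac{83 \left(1 + 116 \left(-115\right)\right)}{15641 - \frac{355559425}{16896}} = \frac{83 \left(1 - 13340\right)}{15641 - \frac{355559425}{16896}} = \frac{83 \left(-13339\right)}{- \frac{91289089}{16896}} = \left(-1107137\right) \left(- \frac{16896}{91289089}\right) = \frac{18706186752}{91289089}$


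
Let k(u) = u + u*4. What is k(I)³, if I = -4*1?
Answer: -8000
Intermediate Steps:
I = -4
k(u) = 5*u (k(u) = u + 4*u = 5*u)
k(I)³ = (5*(-4))³ = (-20)³ = -8000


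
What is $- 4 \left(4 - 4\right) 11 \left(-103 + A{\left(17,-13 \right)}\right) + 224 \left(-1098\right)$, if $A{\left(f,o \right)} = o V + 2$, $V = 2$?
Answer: $-245952$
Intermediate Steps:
$A{\left(f,o \right)} = 2 + 2 o$ ($A{\left(f,o \right)} = o 2 + 2 = 2 o + 2 = 2 + 2 o$)
$- 4 \left(4 - 4\right) 11 \left(-103 + A{\left(17,-13 \right)}\right) + 224 \left(-1098\right) = - 4 \left(4 - 4\right) 11 \left(-103 + \left(2 + 2 \left(-13\right)\right)\right) + 224 \left(-1098\right) = \left(-4\right) 0 \cdot 11 \left(-103 + \left(2 - 26\right)\right) - 245952 = 0 \cdot 11 \left(-103 - 24\right) - 245952 = 0 \left(-127\right) - 245952 = 0 - 245952 = -245952$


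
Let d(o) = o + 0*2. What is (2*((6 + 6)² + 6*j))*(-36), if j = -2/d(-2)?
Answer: -10800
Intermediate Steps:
d(o) = o (d(o) = o + 0 = o)
j = 1 (j = -2/(-2) = -2*(-½) = 1)
(2*((6 + 6)² + 6*j))*(-36) = (2*((6 + 6)² + 6*1))*(-36) = (2*(12² + 6))*(-36) = (2*(144 + 6))*(-36) = (2*150)*(-36) = 300*(-36) = -10800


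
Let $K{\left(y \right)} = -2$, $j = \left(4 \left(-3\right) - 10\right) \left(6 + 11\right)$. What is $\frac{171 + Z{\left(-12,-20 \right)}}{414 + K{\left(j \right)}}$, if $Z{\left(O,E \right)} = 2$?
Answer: $\frac{173}{412} \approx 0.4199$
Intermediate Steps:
$j = -374$ ($j = \left(-12 - 10\right) 17 = \left(-22\right) 17 = -374$)
$\frac{171 + Z{\left(-12,-20 \right)}}{414 + K{\left(j \right)}} = \frac{171 + 2}{414 - 2} = \frac{173}{412}$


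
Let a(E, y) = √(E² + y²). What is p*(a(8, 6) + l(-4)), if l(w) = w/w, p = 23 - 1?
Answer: 242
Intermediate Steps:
p = 22
l(w) = 1
p*(a(8, 6) + l(-4)) = 22*(√(8² + 6²) + 1) = 22*(√(64 + 36) + 1) = 22*(√100 + 1) = 22*(10 + 1) = 22*11 = 242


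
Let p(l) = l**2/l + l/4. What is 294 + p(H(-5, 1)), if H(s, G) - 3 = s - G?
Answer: 1161/4 ≈ 290.25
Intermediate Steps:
H(s, G) = 3 + s - G (H(s, G) = 3 + (s - G) = 3 + s - G)
p(l) = 5*l/4 (p(l) = l + l*(1/4) = l + l/4 = 5*l/4)
294 + p(H(-5, 1)) = 294 + 5*(3 - 5 - 1*1)/4 = 294 + 5*(3 - 5 - 1)/4 = 294 + (5/4)*(-3) = 294 - 15/4 = 1161/4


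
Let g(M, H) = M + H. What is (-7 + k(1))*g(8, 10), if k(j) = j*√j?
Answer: -108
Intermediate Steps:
g(M, H) = H + M
k(j) = j^(3/2)
(-7 + k(1))*g(8, 10) = (-7 + 1^(3/2))*(10 + 8) = (-7 + 1)*18 = -6*18 = -108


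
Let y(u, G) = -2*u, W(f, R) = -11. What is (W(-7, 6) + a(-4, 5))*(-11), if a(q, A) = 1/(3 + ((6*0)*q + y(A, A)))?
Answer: 858/7 ≈ 122.57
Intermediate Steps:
a(q, A) = 1/(3 - 2*A) (a(q, A) = 1/(3 + ((6*0)*q - 2*A)) = 1/(3 + (0*q - 2*A)) = 1/(3 + (0 - 2*A)) = 1/(3 - 2*A))
(W(-7, 6) + a(-4, 5))*(-11) = (-11 - 1/(-3 + 2*5))*(-11) = (-11 - 1/(-3 + 10))*(-11) = (-11 - 1/7)*(-11) = -78/7*(-11) = 858/7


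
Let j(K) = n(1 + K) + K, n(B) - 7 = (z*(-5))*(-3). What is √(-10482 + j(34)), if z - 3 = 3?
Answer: I*√10351 ≈ 101.74*I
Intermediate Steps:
z = 6 (z = 3 + 3 = 6)
n(B) = 97 (n(B) = 7 + (6*(-5))*(-3) = 7 - 30*(-3) = 7 + 90 = 97)
j(K) = 97 + K
√(-10482 + j(34)) = √(-10482 + (97 + 34)) = √(-10482 + 131) = √(-10351) = I*√10351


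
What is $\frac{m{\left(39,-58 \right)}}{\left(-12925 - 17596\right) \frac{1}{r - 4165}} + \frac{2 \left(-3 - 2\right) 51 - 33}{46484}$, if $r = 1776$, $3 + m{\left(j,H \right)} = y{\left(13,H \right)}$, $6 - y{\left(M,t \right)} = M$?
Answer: $- \frac{1127075663}{1418738164} \approx -0.79442$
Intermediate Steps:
$y{\left(M,t \right)} = 6 - M$
$m{\left(j,H \right)} = -10$ ($m{\left(j,H \right)} = -3 + \left(6 - 13\right) = -3 - 7 = -10$)
$\frac{m{\left(39,-58 \right)}}{\left(-12925 - 17596\right) \frac{1}{r - 4165}} + \frac{2 \left(-3 - 2\right) 51 - 33}{46484} = - \frac{10}{\left(-12925 - 17596\right) \frac{1}{1776 - 4165}} + \frac{2 \left(-3 - 2\right) 51 - 33}{46484} = - \frac{10}{\left(-30521\right) \frac{1}{-2389}} + \left(2 \left(-5\right) 51 - 33\right) \frac{1}{46484} = - \frac{10}{\left(-30521\right) \left(- \frac{1}{2389}\right)} + \left(\left(-10\right) 51 - 33\right) \frac{1}{46484} = - \frac{10}{\frac{30521}{2389}} + \left(-510 - 33\right) \frac{1}{46484} = \left(-10\right) \frac{2389}{30521} - \frac{543}{46484} = - \frac{23890}{30521} - \frac{543}{46484} = - \frac{1127075663}{1418738164}$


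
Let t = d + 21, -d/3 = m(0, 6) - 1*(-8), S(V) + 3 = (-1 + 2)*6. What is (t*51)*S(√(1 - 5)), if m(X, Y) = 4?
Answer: -2295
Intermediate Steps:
S(V) = 3 (S(V) = -3 + (-1 + 2)*6 = -3 + 1*6 = -3 + 6 = 3)
d = -36 (d = -3*(4 - 1*(-8)) = -3*(4 + 8) = -3*12 = -36)
t = -15 (t = -36 + 21 = -15)
(t*51)*S(√(1 - 5)) = -15*51*3 = -765*3 = -2295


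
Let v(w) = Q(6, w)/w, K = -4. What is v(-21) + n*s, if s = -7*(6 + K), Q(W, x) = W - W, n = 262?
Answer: -3668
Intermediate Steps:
Q(W, x) = 0
s = -14 (s = -7*(6 - 4) = -7*2 = -14)
v(w) = 0 (v(w) = 0/w = 0)
v(-21) + n*s = 0 + 262*(-14) = 0 - 3668 = -3668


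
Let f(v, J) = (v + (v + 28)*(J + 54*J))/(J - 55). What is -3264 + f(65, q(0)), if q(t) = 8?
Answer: -194393/47 ≈ -4136.0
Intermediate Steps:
f(v, J) = (v + 55*J*(28 + v))/(-55 + J) (f(v, J) = (v + (28 + v)*(55*J))/(-55 + J) = (v + 55*J*(28 + v))/(-55 + J))
-3264 + f(65, q(0)) = -3264 + (65 + 1540*8 + 55*8*65)/(-55 + 8) = -3264 + (65 + 12320 + 28600)/(-47) = -3264 - 1/47*40985 = -3264 - 40985/47 = -194393/47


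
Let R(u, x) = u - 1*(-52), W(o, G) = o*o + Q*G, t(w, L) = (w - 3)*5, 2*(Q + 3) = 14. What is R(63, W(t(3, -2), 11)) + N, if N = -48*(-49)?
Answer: 2467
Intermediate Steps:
Q = 4 (Q = -3 + (½)*14 = -3 + 7 = 4)
t(w, L) = -15 + 5*w (t(w, L) = (-3 + w)*5 = -15 + 5*w)
W(o, G) = o² + 4*G (W(o, G) = o*o + 4*G = o² + 4*G)
R(u, x) = 52 + u (R(u, x) = u + 52 = 52 + u)
N = 2352
R(63, W(t(3, -2), 11)) + N = (52 + 63) + 2352 = 115 + 2352 = 2467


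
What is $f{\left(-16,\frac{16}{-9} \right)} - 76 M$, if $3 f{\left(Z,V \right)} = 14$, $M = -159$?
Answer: $\frac{36266}{3} \approx 12089.0$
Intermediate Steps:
$f{\left(Z,V \right)} = \frac{14}{3}$ ($f{\left(Z,V \right)} = \frac{1}{3} \cdot 14 = \frac{14}{3}$)
$f{\left(-16,\frac{16}{-9} \right)} - 76 M = \frac{14}{3} - -12084 = \frac{14}{3} + 12084 = \frac{36266}{3}$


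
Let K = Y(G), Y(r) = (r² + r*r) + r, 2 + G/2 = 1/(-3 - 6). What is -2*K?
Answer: -5092/81 ≈ -62.864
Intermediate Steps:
G = -38/9 (G = -4 + 2/(-3 - 6) = -4 + 2/(-9) = -4 + 2*(-⅑) = -4 - 2/9 = -38/9 ≈ -4.2222)
Y(r) = r + 2*r² (Y(r) = (r² + r²) + r = 2*r² + r = r + 2*r²)
K = 2546/81 (K = -38*(1 + 2*(-38/9))/9 = -38*(1 - 76/9)/9 = -38/9*(-67/9) = 2546/81 ≈ 31.432)
-2*K = -2*2546/81 = -5092/81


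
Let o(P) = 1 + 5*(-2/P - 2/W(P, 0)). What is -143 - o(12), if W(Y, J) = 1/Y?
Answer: -139/6 ≈ -23.167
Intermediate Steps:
o(P) = 1 - 10*P - 10/P (o(P) = 1 + 5*(-2/P - 2*P) = 1 + 5*(-2*P - 2/P) = 1 + (-10*P - 10/P) = 1 - 10*P - 10/P)
-143 - o(12) = -143 - (1 - 10*12 - 10/12) = -143 - (1 - 120 - 10*1/12) = -143 - (1 - 120 - ⅚) = -143 - 1*(-719/6) = -143 + 719/6 = -139/6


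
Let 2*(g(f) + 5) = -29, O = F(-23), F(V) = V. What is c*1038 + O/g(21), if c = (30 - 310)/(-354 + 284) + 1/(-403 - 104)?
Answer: 2104624/507 ≈ 4151.1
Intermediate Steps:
O = -23
g(f) = -39/2 (g(f) = -5 + (1/2)*(-29) = -5 - 29/2 = -39/2)
c = 2027/507 (c = -280/(-70) + 1/(-507) = -280*(-1/70) - 1/507 = 4 - 1/507 = 2027/507 ≈ 3.9980)
c*1038 + O/g(21) = (2027/507)*1038 - 23/(-39/2) = 701342/169 - 23*(-2/39) = 701342/169 + 46/39 = 2104624/507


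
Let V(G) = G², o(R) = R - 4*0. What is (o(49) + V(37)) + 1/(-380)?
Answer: 538839/380 ≈ 1418.0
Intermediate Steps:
o(R) = R (o(R) = R + 0 = R)
(o(49) + V(37)) + 1/(-380) = (49 + 37²) + 1/(-380) = (49 + 1369) - 1/380 = 1418 - 1/380 = 538839/380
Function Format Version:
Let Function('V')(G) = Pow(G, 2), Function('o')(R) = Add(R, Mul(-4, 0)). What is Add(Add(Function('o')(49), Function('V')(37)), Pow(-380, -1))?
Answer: Rational(538839, 380) ≈ 1418.0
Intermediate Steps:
Function('o')(R) = R (Function('o')(R) = Add(R, 0) = R)
Add(Add(Function('o')(49), Function('V')(37)), Pow(-380, -1)) = Add(Add(49, Pow(37, 2)), Pow(-380, -1)) = Add(Add(49, 1369), Rational(-1, 380)) = Add(1418, Rational(-1, 380)) = Rational(538839, 380)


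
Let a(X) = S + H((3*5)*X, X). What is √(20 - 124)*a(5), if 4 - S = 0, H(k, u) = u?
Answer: 18*I*√26 ≈ 91.782*I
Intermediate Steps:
S = 4 (S = 4 - 1*0 = 4 + 0 = 4)
a(X) = 4 + X
√(20 - 124)*a(5) = √(20 - 124)*(4 + 5) = √(-104)*9 = (2*I*√26)*9 = 18*I*√26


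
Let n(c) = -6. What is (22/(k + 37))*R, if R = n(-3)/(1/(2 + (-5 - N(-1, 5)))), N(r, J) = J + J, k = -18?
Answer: 1716/19 ≈ 90.316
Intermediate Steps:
N(r, J) = 2*J
R = 78 (R = -(-18 - 6*2*5) = -(-18 - 60) = -6/(1/(2 + (-5 - 10))) = -6/(1/(2 - 15)) = -6/(1/(-13)) = -6/(-1/13) = -6*(-13) = 78)
(22/(k + 37))*R = (22/(-18 + 37))*78 = (22/19)*78 = 1716/19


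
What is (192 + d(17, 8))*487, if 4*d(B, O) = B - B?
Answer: 93504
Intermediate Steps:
d(B, O) = 0 (d(B, O) = (B - B)/4 = (¼)*0 = 0)
(192 + d(17, 8))*487 = (192 + 0)*487 = 192*487 = 93504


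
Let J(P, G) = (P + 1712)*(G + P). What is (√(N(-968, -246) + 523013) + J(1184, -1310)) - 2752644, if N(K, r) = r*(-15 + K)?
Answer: -3117540 + √764831 ≈ -3.1167e+6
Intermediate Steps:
J(P, G) = (1712 + P)*(G + P)
(√(N(-968, -246) + 523013) + J(1184, -1310)) - 2752644 = (√(-246*(-15 - 968) + 523013) + (1184² + 1712*(-1310) + 1712*1184 - 1310*1184)) - 2752644 = (√(-246*(-983) + 523013) + (1401856 - 2242720 + 2027008 - 1551040)) - 2752644 = (√(241818 + 523013) - 364896) - 2752644 = (√764831 - 364896) - 2752644 = (-364896 + √764831) - 2752644 = -3117540 + √764831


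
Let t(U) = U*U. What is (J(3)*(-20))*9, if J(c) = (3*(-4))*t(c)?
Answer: 19440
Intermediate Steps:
t(U) = U²
J(c) = -12*c² (J(c) = (3*(-4))*c² = -12*c²)
(J(3)*(-20))*9 = (-12*3²*(-20))*9 = (-12*9*(-20))*9 = -108*(-20)*9 = 2160*9 = 19440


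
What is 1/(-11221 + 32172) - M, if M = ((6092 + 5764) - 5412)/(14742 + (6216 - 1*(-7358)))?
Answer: -33744982/148312129 ≈ -0.22753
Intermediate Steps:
M = 1611/7079 (M = (11856 - 5412)/(14742 + (6216 + 7358)) = 6444/(14742 + 13574) = 6444/28316 = 6444*(1/28316) = 1611/7079 ≈ 0.22757)
1/(-11221 + 32172) - M = 1/(-11221 + 32172) - 1*1611/7079 = 1/20951 - 1611/7079 = -33744982/148312129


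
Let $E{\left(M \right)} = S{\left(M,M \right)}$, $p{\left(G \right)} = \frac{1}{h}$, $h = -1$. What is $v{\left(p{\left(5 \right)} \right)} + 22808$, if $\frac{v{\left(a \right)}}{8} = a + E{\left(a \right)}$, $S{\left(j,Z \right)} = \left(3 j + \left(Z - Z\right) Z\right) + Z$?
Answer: $22768$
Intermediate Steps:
$S{\left(j,Z \right)} = Z + 3 j$ ($S{\left(j,Z \right)} = \left(3 j + 0 Z\right) + Z = \left(3 j + 0\right) + Z = 3 j + Z = Z + 3 j$)
$p{\left(G \right)} = -1$ ($p{\left(G \right)} = \frac{1}{-1} = -1$)
$E{\left(M \right)} = 4 M$ ($E{\left(M \right)} = M + 3 M = 4 M$)
$v{\left(a \right)} = 40 a$ ($v{\left(a \right)} = 8 \left(a + 4 a\right) = 8 \cdot 5 a = 40 a$)
$v{\left(p{\left(5 \right)} \right)} + 22808 = 40 \left(-1\right) + 22808 = -40 + 22808 = 22768$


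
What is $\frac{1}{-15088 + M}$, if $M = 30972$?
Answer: $\frac{1}{15884} \approx 6.2956 \cdot 10^{-5}$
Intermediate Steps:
$\frac{1}{-15088 + M} = \frac{1}{-15088 + 30972} = \frac{1}{15884}$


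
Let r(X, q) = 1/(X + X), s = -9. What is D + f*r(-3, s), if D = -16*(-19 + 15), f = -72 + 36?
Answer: 70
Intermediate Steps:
r(X, q) = 1/(2*X)
f = -36
D = 64 (D = -16*(-4) = 64)
D + f*r(-3, s) = 64 - 18/(-3) = 64 - 18*(-1)/3 = 64 - 36*(-1/6) = 64 + 6 = 70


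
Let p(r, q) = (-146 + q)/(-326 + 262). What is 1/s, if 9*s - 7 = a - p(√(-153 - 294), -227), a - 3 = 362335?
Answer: 576/23189707 ≈ 2.4839e-5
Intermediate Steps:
a = 362338 (a = 3 + 362335 = 362338)
p(r, q) = 73/32 - q/64 (p(r, q) = (-146 + q)/(-64) = (-146 + q)*(-1/64) = 73/32 - q/64)
s = 23189707/576 (s = 7/9 + (362338 - (73/32 - 1/64*(-227)))/9 = 7/9 + (362338 - (73/32 + 227/64))/9 = 7/9 + (362338 - 1*373/64)/9 = 7/9 + (362338 - 373/64)/9 = 7/9 + (⅑)*(23189259/64) = 7/9 + 7729753/192 = 23189707/576 ≈ 40260.)
1/s = 1/(23189707/576) = 576/23189707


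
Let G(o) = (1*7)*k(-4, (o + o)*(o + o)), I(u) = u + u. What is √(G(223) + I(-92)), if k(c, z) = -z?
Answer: 2*I*√348149 ≈ 1180.1*I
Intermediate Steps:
I(u) = 2*u
G(o) = -28*o² (G(o) = (1*7)*(-(o + o)*(o + o)) = 7*(-2*o*2*o) = 7*(-4*o²) = -28*o²)
√(G(223) + I(-92)) = √(-28*223² + 2*(-92)) = √(-28*49729 - 184) = √(-1392412 - 184) = √(-1392596) = 2*I*√348149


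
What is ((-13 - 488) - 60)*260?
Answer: -145860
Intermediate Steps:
((-13 - 488) - 60)*260 = (-501 - 60)*260 = -561*260 = -145860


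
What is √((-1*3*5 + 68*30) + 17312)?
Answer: √19337 ≈ 139.06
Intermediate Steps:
√((-1*3*5 + 68*30) + 17312) = √((-3*5 + 2040) + 17312) = √((-15 + 2040) + 17312) = √(2025 + 17312) = √19337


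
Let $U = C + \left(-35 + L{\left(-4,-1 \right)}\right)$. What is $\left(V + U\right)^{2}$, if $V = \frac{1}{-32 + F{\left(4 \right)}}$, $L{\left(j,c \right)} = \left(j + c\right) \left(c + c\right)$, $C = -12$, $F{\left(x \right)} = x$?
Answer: $\frac{1075369}{784} \approx 1371.6$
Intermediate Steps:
$L{\left(j,c \right)} = 2 c \left(c + j\right)$ ($L{\left(j,c \right)} = \left(c + j\right) 2 c = 2 c \left(c + j\right)$)
$V = - \frac{1}{28}$ ($V = \frac{1}{-32 + 4} = \frac{1}{-28} = - \frac{1}{28} \approx -0.035714$)
$U = -37$ ($U = -12 - \left(35 + 2 \left(-1 - 4\right)\right) = -12 - \left(35 + 2 \left(-5\right)\right) = -12 + \left(-35 + 10\right) = -12 - 25 = -37$)
$\left(V + U\right)^{2} = \left(- \frac{1}{28} - 37\right)^{2} = \left(- \frac{1037}{28}\right)^{2} = \frac{1075369}{784}$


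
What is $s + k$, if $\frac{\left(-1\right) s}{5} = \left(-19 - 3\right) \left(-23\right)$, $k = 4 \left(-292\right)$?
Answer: $-3698$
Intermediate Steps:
$k = -1168$
$s = -2530$ ($s = - 5 \left(-19 - 3\right) \left(-23\right) = - 5 \left(\left(-22\right) \left(-23\right)\right) = \left(-5\right) 506 = -2530$)
$s + k = -2530 - 1168 = -3698$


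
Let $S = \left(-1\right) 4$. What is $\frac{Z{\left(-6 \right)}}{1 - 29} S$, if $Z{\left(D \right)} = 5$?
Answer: $\frac{5}{7} \approx 0.71429$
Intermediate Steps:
$S = -4$
$\frac{Z{\left(-6 \right)}}{1 - 29} S = \frac{5}{1 - 29} \left(-4\right) = \frac{5}{-28} \left(-4\right) = 5 \left(- \frac{1}{28}\right) \left(-4\right) = \left(- \frac{5}{28}\right) \left(-4\right) = \frac{5}{7}$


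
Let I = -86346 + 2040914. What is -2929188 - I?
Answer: -4883756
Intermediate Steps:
I = 1954568
-2929188 - I = -2929188 - 1*1954568 = -2929188 - 1954568 = -4883756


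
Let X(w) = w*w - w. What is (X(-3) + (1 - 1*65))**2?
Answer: 2704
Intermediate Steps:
X(w) = w**2 - w
(X(-3) + (1 - 1*65))**2 = (-3*(-1 - 3) + (1 - 1*65))**2 = (-3*(-4) + (1 - 65))**2 = (12 - 64)**2 = (-52)**2 = 2704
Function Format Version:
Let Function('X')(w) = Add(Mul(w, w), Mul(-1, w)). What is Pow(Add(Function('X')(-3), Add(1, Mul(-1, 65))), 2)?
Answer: 2704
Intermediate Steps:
Function('X')(w) = Add(Pow(w, 2), Mul(-1, w))
Pow(Add(Function('X')(-3), Add(1, Mul(-1, 65))), 2) = Pow(Add(Mul(-3, Add(-1, -3)), Add(1, Mul(-1, 65))), 2) = Pow(Add(Mul(-3, -4), Add(1, -65)), 2) = Pow(Add(12, -64), 2) = Pow(-52, 2) = 2704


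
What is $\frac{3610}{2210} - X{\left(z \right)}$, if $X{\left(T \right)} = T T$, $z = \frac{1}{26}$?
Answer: $\frac{18755}{11492} \approx 1.632$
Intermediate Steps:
$z = \frac{1}{26} \approx 0.038462$
$X{\left(T \right)} = T^{2}$
$\frac{3610}{2210} - X{\left(z \right)} = \frac{3610}{2210} - \left(\frac{1}{26}\right)^{2} = 3610 \cdot \frac{1}{2210} - \frac{1}{676} = \frac{361}{221} - \frac{1}{676} = \frac{18755}{11492}$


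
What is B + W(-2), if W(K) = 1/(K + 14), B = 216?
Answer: 2593/12 ≈ 216.08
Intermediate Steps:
W(K) = 1/(14 + K)
B + W(-2) = 216 + 1/(14 - 2) = 216 + 1/12 = 2593/12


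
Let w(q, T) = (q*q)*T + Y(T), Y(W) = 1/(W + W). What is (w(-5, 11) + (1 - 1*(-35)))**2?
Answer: 46826649/484 ≈ 96749.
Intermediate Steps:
Y(W) = 1/(2*W)
w(q, T) = 1/(2*T) + T*q**2 (w(q, T) = (q*q)*T + 1/(2*T) = q**2*T + 1/(2*T) = T*q**2 + 1/(2*T) = 1/(2*T) + T*q**2)
(w(-5, 11) + (1 - 1*(-35)))**2 = (((1/2)/11 + 11*(-5)**2) + (1 - 1*(-35)))**2 = (((1/2)*(1/11) + 11*25) + (1 + 35))**2 = ((1/22 + 275) + 36)**2 = (6051/22 + 36)**2 = (6843/22)**2 = 46826649/484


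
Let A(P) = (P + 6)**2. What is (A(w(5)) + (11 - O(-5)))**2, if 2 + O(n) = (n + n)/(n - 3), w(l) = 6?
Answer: 388129/16 ≈ 24258.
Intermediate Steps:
O(n) = -2 + 2*n/(-3 + n) (O(n) = -2 + (n + n)/(n - 3) = -2 + (2*n)/(-3 + n) = -2 + 2*n/(-3 + n))
A(P) = (6 + P)**2
(A(w(5)) + (11 - O(-5)))**2 = ((6 + 6)**2 + (11 - 6/(-3 - 5)))**2 = (12**2 + (11 - 6/(-8)))**2 = (144 + (11 - 6*(-1)/8))**2 = (144 + (11 - 1*(-3/4)))**2 = (144 + (11 + 3/4))**2 = (144 + 47/4)**2 = (623/4)**2 = 388129/16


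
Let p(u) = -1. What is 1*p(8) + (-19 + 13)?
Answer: -7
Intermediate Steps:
1*p(8) + (-19 + 13) = 1*(-1) + (-19 + 13) = -1 - 6 = -7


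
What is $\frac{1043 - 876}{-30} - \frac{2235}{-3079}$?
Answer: $- \frac{447143}{92370} \approx -4.8408$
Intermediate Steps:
$\frac{1043 - 876}{-30} - \frac{2235}{-3079} = \left(1043 - 876\right) \left(- \frac{1}{30}\right) - - \frac{2235}{3079} = 167 \left(- \frac{1}{30}\right) + \frac{2235}{3079} = - \frac{167}{30} + \frac{2235}{3079} = - \frac{447143}{92370}$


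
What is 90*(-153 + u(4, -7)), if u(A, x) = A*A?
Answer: -12330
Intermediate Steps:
u(A, x) = A²
90*(-153 + u(4, -7)) = 90*(-153 + 4²) = 90*(-153 + 16) = 90*(-137) = -12330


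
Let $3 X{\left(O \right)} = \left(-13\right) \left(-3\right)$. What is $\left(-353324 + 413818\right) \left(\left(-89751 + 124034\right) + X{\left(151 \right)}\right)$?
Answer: $2074702224$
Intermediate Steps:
$X{\left(O \right)} = 13$ ($X{\left(O \right)} = \frac{\left(-13\right) \left(-3\right)}{3} = \frac{1}{3} \cdot 39 = 13$)
$\left(-353324 + 413818\right) \left(\left(-89751 + 124034\right) + X{\left(151 \right)}\right) = \left(-353324 + 413818\right) \left(\left(-89751 + 124034\right) + 13\right) = 60494 \left(34283 + 13\right) = 60494 \cdot 34296 = 2074702224$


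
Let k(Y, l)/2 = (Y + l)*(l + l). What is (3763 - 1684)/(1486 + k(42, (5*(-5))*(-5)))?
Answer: 189/7726 ≈ 0.024463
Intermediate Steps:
k(Y, l) = 4*l*(Y + l) (k(Y, l) = 2*((Y + l)*(l + l)) = 2*((Y + l)*(2*l)) = 2*(2*l*(Y + l)) = 4*l*(Y + l))
(3763 - 1684)/(1486 + k(42, (5*(-5))*(-5))) = (3763 - 1684)/(1486 + 4*((5*(-5))*(-5))*(42 + (5*(-5))*(-5))) = 2079/(1486 + 4*(-25*(-5))*(42 - 25*(-5))) = 2079/(1486 + 4*125*(42 + 125)) = 2079/(1486 + 4*125*167) = 2079/(1486 + 83500) = 2079/84986 = 2079*(1/84986) = 189/7726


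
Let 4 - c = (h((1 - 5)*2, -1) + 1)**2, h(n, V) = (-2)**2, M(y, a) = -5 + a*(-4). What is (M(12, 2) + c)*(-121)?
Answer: 4114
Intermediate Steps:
M(y, a) = -5 - 4*a
h(n, V) = 4
c = -21 (c = 4 - (4 + 1)**2 = 4 - 1*5**2 = 4 - 1*25 = 4 - 25 = -21)
(M(12, 2) + c)*(-121) = ((-5 - 4*2) - 21)*(-121) = ((-5 - 8) - 21)*(-121) = (-13 - 21)*(-121) = -34*(-121) = 4114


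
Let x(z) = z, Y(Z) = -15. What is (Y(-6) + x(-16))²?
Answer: 961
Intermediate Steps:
(Y(-6) + x(-16))² = (-15 - 16)² = (-31)² = 961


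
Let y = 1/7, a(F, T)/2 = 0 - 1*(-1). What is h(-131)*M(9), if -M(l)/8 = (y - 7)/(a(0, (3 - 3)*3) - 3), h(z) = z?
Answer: 50304/7 ≈ 7186.3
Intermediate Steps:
a(F, T) = 2 (a(F, T) = 2*(0 - 1*(-1)) = 2*(0 + 1) = 2*1 = 2)
y = ⅐ ≈ 0.14286
M(l) = -384/7 (M(l) = -8*(⅐ - 7)/(2 - 3) = -(-384)/(7*(-1)) = -(-384)*(-1)/7 = -8*48/7 = -384/7)
h(-131)*M(9) = -131*(-384/7) = 50304/7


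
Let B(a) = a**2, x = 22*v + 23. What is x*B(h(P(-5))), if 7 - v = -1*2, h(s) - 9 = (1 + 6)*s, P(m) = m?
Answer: 149396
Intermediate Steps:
h(s) = 9 + 7*s (h(s) = 9 + (1 + 6)*s = 9 + 7*s)
v = 9 (v = 7 - (-1)*2 = 7 - 1*(-2) = 7 + 2 = 9)
x = 221 (x = 22*9 + 23 = 198 + 23 = 221)
x*B(h(P(-5))) = 221*(9 + 7*(-5))**2 = 221*(9 - 35)**2 = 221*(-26)**2 = 221*676 = 149396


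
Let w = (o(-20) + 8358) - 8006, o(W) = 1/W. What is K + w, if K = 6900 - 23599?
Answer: -326941/20 ≈ -16347.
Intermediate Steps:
w = 7039/20 (w = (1/(-20) + 8358) - 8006 = (-1/20 + 8358) - 8006 = 167159/20 - 8006 = 7039/20 ≈ 351.95)
K = -16699
K + w = -16699 + 7039/20 = -326941/20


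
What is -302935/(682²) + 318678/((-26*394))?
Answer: -37832013053/1191182564 ≈ -31.760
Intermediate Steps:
-302935/(682²) + 318678/((-26*394)) = -302935/465124 + 318678/(-10244) = -302935*1/465124 + 318678*(-1/10244) = -302935/465124 - 159339/5122 = -37832013053/1191182564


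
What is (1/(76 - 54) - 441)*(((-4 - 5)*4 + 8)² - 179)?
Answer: -533555/2 ≈ -2.6678e+5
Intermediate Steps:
(1/(76 - 54) - 441)*(((-4 - 5)*4 + 8)² - 179) = (1/22 - 441)*((-9*4 + 8)² - 179) = (1/22 - 441)*((-36 + 8)² - 179) = -9701*((-28)² - 179)/22 = -9701*(784 - 179)/22 = -9701/22*605 = -533555/2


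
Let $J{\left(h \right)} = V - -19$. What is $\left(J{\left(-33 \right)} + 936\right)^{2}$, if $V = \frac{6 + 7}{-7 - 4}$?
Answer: $\frac{110082064}{121} \approx 9.0977 \cdot 10^{5}$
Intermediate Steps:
$V = - \frac{13}{11}$ ($V = \frac{13}{-11} = 13 \left(- \frac{1}{11}\right) = - \frac{13}{11} \approx -1.1818$)
$J{\left(h \right)} = \frac{196}{11}$ ($J{\left(h \right)} = - \frac{13}{11} - -19 = - \frac{13}{11} + 19 = \frac{196}{11}$)
$\left(J{\left(-33 \right)} + 936\right)^{2} = \left(\frac{196}{11} + 936\right)^{2} = \left(\frac{10492}{11}\right)^{2} = \frac{110082064}{121}$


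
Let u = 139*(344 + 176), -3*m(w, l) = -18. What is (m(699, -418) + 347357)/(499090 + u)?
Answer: 347363/571370 ≈ 0.60795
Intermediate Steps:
m(w, l) = 6 (m(w, l) = -⅓*(-18) = 6)
u = 72280 (u = 139*520 = 72280)
(m(699, -418) + 347357)/(499090 + u) = (6 + 347357)/(499090 + 72280) = 347363/571370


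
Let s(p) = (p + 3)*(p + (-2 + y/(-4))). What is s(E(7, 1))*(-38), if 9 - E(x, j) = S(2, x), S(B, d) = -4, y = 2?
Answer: -6384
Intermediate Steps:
E(x, j) = 13 (E(x, j) = 9 - 1*(-4) = 9 + 4 = 13)
s(p) = (3 + p)*(-5/2 + p) (s(p) = (p + 3)*(p + (-2 + 2/(-4))) = (3 + p)*(p + (-2 - ¼*2)) = (3 + p)*(p + (-2 - ½)) = (3 + p)*(p - 5/2) = (3 + p)*(-5/2 + p))
s(E(7, 1))*(-38) = (-15/2 + 13² + (½)*13)*(-38) = (-15/2 + 169 + 13/2)*(-38) = 168*(-38) = -6384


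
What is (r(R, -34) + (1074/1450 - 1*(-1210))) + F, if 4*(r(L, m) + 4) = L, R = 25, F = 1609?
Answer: 8183773/2900 ≈ 2822.0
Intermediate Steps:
r(L, m) = -4 + L/4
(r(R, -34) + (1074/1450 - 1*(-1210))) + F = ((-4 + (¼)*25) + (1074/1450 - 1*(-1210))) + 1609 = ((-4 + 25/4) + (1074*(1/1450) + 1210)) + 1609 = (9/4 + (537/725 + 1210)) + 1609 = (9/4 + 877787/725) + 1609 = 3517673/2900 + 1609 = 8183773/2900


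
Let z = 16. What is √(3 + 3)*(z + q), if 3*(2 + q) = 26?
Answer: 68*√6/3 ≈ 55.522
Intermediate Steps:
q = 20/3 (q = -2 + (⅓)*26 = -2 + 26/3 = 20/3 ≈ 6.6667)
√(3 + 3)*(z + q) = √(3 + 3)*(16 + 20/3) = √6*(68/3) = 68*√6/3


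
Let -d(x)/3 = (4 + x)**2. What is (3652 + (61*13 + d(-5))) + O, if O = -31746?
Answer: -27304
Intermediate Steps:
d(x) = -3*(4 + x)**2
(3652 + (61*13 + d(-5))) + O = (3652 + (61*13 - 3*(4 - 5)**2)) - 31746 = (3652 + (793 - 3*(-1)**2)) - 31746 = (3652 + (793 - 3*1)) - 31746 = (3652 + (793 - 3)) - 31746 = (3652 + 790) - 31746 = 4442 - 31746 = -27304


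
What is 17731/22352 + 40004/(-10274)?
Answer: -32363687/10438384 ≈ -3.1004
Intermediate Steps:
17731/22352 + 40004/(-10274) = 17731*(1/22352) + 40004*(-1/10274) = 17731/22352 - 20002/5137 = -32363687/10438384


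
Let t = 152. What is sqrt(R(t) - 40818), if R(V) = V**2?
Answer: I*sqrt(17714) ≈ 133.09*I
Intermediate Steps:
sqrt(R(t) - 40818) = sqrt(152**2 - 40818) = sqrt(23104 - 40818) = sqrt(-17714) = I*sqrt(17714)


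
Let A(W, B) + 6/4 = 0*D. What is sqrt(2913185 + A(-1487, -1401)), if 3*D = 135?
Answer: sqrt(11652734)/2 ≈ 1706.8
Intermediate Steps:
D = 45 (D = (1/3)*135 = 45)
A(W, B) = -3/2 (A(W, B) = -3/2 + 0*45 = -3/2 + 0 = -3/2)
sqrt(2913185 + A(-1487, -1401)) = sqrt(2913185 - 3/2) = sqrt(5826367/2) = sqrt(11652734)/2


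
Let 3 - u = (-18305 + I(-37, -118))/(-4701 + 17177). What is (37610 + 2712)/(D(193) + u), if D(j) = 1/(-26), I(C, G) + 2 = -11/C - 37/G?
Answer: 28552524644176/3136137351 ≈ 9104.4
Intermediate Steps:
I(C, G) = -2 - 37/G - 11/C (I(C, G) = -2 + (-11/C - 37/G) = -2 + (-37/G - 11/C) = -2 - 37/G - 11/C)
u = 243336343/54470216 (u = 3 - (-18305 + (-2 - 37/(-118) - 11/(-37)))/(-4701 + 17177) = 3 - (-18305 + (-2 - 37*(-1/118) - 11*(-1/37)))/12476 = 3 - (-18305 + (-2 + 37/118 + 11/37))/12476 = 3 - (-18305 - 6065/4366)/12476 = 3 - (-79925695)/(4366*12476) = 3 - 1*(-79925695/54470216) = 3 + 79925695/54470216 = 243336343/54470216 ≈ 4.4673)
D(j) = -1/26
(37610 + 2712)/(D(193) + u) = (37610 + 2712)/(-1/26 + 243336343/54470216) = 40322/(3136137351/708112808) = 40322*(708112808/3136137351) = 28552524644176/3136137351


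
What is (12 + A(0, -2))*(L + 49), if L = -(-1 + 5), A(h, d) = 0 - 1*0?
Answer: 540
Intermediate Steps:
A(h, d) = 0 (A(h, d) = 0 + 0 = 0)
L = -4 (L = -1*4 = -4)
(12 + A(0, -2))*(L + 49) = (12 + 0)*(-4 + 49) = 12*45 = 540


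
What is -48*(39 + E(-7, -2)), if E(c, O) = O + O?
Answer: -1680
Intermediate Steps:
E(c, O) = 2*O
-48*(39 + E(-7, -2)) = -48*(39 + 2*(-2)) = -48*(39 - 4) = -48*35 = -1680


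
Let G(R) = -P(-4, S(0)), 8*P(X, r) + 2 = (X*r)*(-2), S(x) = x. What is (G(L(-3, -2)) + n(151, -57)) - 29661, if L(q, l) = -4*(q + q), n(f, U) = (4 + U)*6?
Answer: -119915/4 ≈ -29979.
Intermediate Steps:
n(f, U) = 24 + 6*U
P(X, r) = -¼ - X*r/4 (P(X, r) = -¼ + ((X*r)*(-2))/8 = -¼ + (-2*X*r)/8 = -¼ - X*r/4)
L(q, l) = -8*q
G(R) = ¼ (G(R) = -(-¼ - ¼*(-4)*0) = -(-¼ + 0) = -1*(-¼) = ¼)
(G(L(-3, -2)) + n(151, -57)) - 29661 = (¼ + (24 + 6*(-57))) - 29661 = (¼ + (24 - 342)) - 29661 = (¼ - 318) - 29661 = -1271/4 - 29661 = -119915/4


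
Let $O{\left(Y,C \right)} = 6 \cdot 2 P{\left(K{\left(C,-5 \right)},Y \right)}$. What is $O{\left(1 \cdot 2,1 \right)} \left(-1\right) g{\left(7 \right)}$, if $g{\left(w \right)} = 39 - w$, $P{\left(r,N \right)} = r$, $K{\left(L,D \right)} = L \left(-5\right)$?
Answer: $1920$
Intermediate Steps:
$K{\left(L,D \right)} = - 5 L$
$O{\left(Y,C \right)} = - 60 C$ ($O{\left(Y,C \right)} = 6 \cdot 2 \left(- 5 C\right) = 12 \left(- 5 C\right) = - 60 C$)
$O{\left(1 \cdot 2,1 \right)} \left(-1\right) g{\left(7 \right)} = \left(-60\right) 1 \left(-1\right) \left(39 - 7\right) = \left(-60\right) \left(-1\right) \left(39 - 7\right) = 60 \cdot 32 = 1920$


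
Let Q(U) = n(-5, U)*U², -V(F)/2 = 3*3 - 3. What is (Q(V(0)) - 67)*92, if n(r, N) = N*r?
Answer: 788716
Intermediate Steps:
V(F) = -12 (V(F) = -2*(3*3 - 3) = -2*(9 - 3) = -2*6 = -12)
Q(U) = -5*U³ (Q(U) = (U*(-5))*U² = (-5*U)*U² = -5*U³)
(Q(V(0)) - 67)*92 = (-5*(-12)³ - 67)*92 = (-5*(-1728) - 67)*92 = (8640 - 67)*92 = 8573*92 = 788716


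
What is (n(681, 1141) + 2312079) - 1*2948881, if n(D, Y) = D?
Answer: -636121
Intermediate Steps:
(n(681, 1141) + 2312079) - 1*2948881 = (681 + 2312079) - 1*2948881 = 2312760 - 2948881 = -636121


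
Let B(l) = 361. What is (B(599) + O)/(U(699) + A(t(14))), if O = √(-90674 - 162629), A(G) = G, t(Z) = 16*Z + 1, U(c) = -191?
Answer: 361/34 + I*√253303/34 ≈ 10.618 + 14.803*I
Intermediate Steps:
t(Z) = 1 + 16*Z
O = I*√253303 (O = √(-253303) = I*√253303 ≈ 503.29*I)
(B(599) + O)/(U(699) + A(t(14))) = (361 + I*√253303)/(-191 + (1 + 16*14)) = (361 + I*√253303)/(-191 + (1 + 224)) = (361 + I*√253303)/(-191 + 225) = (361 + I*√253303)/34 = (361 + I*√253303)*(1/34) = 361/34 + I*√253303/34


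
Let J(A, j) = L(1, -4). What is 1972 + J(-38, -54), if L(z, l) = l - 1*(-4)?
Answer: 1972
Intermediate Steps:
L(z, l) = 4 + l (L(z, l) = l + 4 = 4 + l)
J(A, j) = 0 (J(A, j) = 4 - 4 = 0)
1972 + J(-38, -54) = 1972 + 0 = 1972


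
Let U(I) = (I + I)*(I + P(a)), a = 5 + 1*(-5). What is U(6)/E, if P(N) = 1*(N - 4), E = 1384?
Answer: 3/173 ≈ 0.017341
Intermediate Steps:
a = 0 (a = 5 - 5 = 0)
P(N) = -4 + N (P(N) = 1*(-4 + N) = -4 + N)
U(I) = 2*I*(-4 + I) (U(I) = (I + I)*(I + (-4 + 0)) = (2*I)*(I - 4) = (2*I)*(-4 + I) = 2*I*(-4 + I))
U(6)/E = (2*6*(-4 + 6))/1384 = (2*6*2)*(1/1384) = 24*(1/1384) = 3/173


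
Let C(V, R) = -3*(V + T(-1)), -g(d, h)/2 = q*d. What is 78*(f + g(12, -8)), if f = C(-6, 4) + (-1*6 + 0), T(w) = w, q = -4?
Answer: 8658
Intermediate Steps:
g(d, h) = 8*d (g(d, h) = -(-8)*d = 8*d)
C(V, R) = 3 - 3*V (C(V, R) = -3*(V - 1) = -3*(-1 + V) = 3 - 3*V)
f = 15 (f = (3 - 3*(-6)) + (-1*6 + 0) = (3 + 18) + (-6 + 0) = 21 - 6 = 15)
78*(f + g(12, -8)) = 78*(15 + 8*12) = 78*(15 + 96) = 78*111 = 8658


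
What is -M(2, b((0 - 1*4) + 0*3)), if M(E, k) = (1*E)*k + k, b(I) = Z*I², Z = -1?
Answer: 48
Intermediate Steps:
b(I) = -I²
M(E, k) = k + E*k (M(E, k) = E*k + k = k + E*k)
-M(2, b((0 - 1*4) + 0*3)) = -(-((0 - 1*4) + 0*3)²)*(1 + 2) = -(-((0 - 4) + 0)²)*3 = -(-(-4 + 0)²)*3 = -(-1*(-4)²)*3 = -(-1*16)*3 = -(-16)*3 = -1*(-48) = 48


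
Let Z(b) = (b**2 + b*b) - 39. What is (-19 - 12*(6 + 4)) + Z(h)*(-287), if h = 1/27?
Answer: 8057792/729 ≈ 11053.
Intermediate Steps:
h = 1/27 ≈ 0.037037
Z(b) = -39 + 2*b**2 (Z(b) = (b**2 + b**2) - 39 = 2*b**2 - 39 = -39 + 2*b**2)
(-19 - 12*(6 + 4)) + Z(h)*(-287) = (-19 - 12*(6 + 4)) + (-39 + 2*(1/27)**2)*(-287) = (-19 - 12*10) + (-39 + 2*(1/729))*(-287) = (-19 - 4*30) + (-39 + 2/729)*(-287) = (-19 - 120) - 28429/729*(-287) = -139 + 8159123/729 = 8057792/729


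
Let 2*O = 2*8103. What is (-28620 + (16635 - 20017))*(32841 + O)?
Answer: -1310289888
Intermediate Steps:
O = 8103 (O = (2*8103)/2 = (½)*16206 = 8103)
(-28620 + (16635 - 20017))*(32841 + O) = (-28620 + (16635 - 20017))*(32841 + 8103) = (-28620 - 3382)*40944 = -32002*40944 = -1310289888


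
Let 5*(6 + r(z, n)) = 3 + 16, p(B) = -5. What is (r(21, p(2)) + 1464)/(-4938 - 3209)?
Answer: -7309/40735 ≈ -0.17943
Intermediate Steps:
r(z, n) = -11/5 (r(z, n) = -6 + (3 + 16)/5 = -6 + (⅕)*19 = -6 + 19/5 = -11/5)
(r(21, p(2)) + 1464)/(-4938 - 3209) = (-11/5 + 1464)/(-4938 - 3209) = (7309/5)/(-8147) = (7309/5)*(-1/8147) = -7309/40735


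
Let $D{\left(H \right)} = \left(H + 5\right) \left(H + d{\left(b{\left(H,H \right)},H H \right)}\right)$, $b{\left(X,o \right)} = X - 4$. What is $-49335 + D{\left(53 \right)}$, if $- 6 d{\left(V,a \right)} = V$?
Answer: $- \frac{140204}{3} \approx -46735.0$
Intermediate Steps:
$b{\left(X,o \right)} = -4 + X$
$d{\left(V,a \right)} = - \frac{V}{6}$
$D{\left(H \right)} = \left(5 + H\right) \left(\frac{2}{3} + \frac{5 H}{6}\right)$ ($D{\left(H \right)} = \left(H + 5\right) \left(H - \frac{-4 + H}{6}\right) = \left(5 + H\right) \left(H - \left(- \frac{2}{3} + \frac{H}{6}\right)\right) = \left(5 + H\right) \left(\frac{2}{3} + \frac{5 H}{6}\right)$)
$-49335 + D{\left(53 \right)} = -49335 + \left(\frac{10}{3} + \frac{5 \cdot 53^{2}}{6} + \frac{29}{6} \cdot 53\right) = -49335 + \left(\frac{10}{3} + \frac{5}{6} \cdot 2809 + \frac{1537}{6}\right) = -49335 + \left(\frac{10}{3} + \frac{14045}{6} + \frac{1537}{6}\right) = -49335 + \frac{7801}{3} = - \frac{140204}{3}$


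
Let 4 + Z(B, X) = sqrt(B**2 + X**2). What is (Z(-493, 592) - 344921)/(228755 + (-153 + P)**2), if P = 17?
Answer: -1575/1129 + sqrt(593513)/247251 ≈ -1.3919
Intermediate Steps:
Z(B, X) = -4 + sqrt(B**2 + X**2)
(Z(-493, 592) - 344921)/(228755 + (-153 + P)**2) = ((-4 + sqrt((-493)**2 + 592**2)) - 344921)/(228755 + (-153 + 17)**2) = ((-4 + sqrt(243049 + 350464)) - 344921)/(228755 + (-136)**2) = ((-4 + sqrt(593513)) - 344921)/(228755 + 18496) = (-344925 + sqrt(593513))/247251 = (-344925 + sqrt(593513))*(1/247251) = -1575/1129 + sqrt(593513)/247251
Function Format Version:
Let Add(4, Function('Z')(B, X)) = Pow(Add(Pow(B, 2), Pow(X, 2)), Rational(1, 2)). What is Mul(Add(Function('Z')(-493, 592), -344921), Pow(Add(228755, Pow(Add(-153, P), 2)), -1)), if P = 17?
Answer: Add(Rational(-1575, 1129), Mul(Rational(1, 247251), Pow(593513, Rational(1, 2)))) ≈ -1.3919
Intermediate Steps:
Function('Z')(B, X) = Add(-4, Pow(Add(Pow(B, 2), Pow(X, 2)), Rational(1, 2)))
Mul(Add(Function('Z')(-493, 592), -344921), Pow(Add(228755, Pow(Add(-153, P), 2)), -1)) = Mul(Add(Add(-4, Pow(Add(Pow(-493, 2), Pow(592, 2)), Rational(1, 2))), -344921), Pow(Add(228755, Pow(Add(-153, 17), 2)), -1)) = Mul(Add(Add(-4, Pow(Add(243049, 350464), Rational(1, 2))), -344921), Pow(Add(228755, Pow(-136, 2)), -1)) = Mul(Add(Add(-4, Pow(593513, Rational(1, 2))), -344921), Pow(Add(228755, 18496), -1)) = Mul(Add(-344925, Pow(593513, Rational(1, 2))), Pow(247251, -1)) = Mul(Add(-344925, Pow(593513, Rational(1, 2))), Rational(1, 247251)) = Add(Rational(-1575, 1129), Mul(Rational(1, 247251), Pow(593513, Rational(1, 2))))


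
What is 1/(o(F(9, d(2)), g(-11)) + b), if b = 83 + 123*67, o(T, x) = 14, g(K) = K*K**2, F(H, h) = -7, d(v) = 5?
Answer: 1/8338 ≈ 0.00011993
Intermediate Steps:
g(K) = K**3
b = 8324 (b = 83 + 8241 = 8324)
1/(o(F(9, d(2)), g(-11)) + b) = 1/(14 + 8324) = 1/8338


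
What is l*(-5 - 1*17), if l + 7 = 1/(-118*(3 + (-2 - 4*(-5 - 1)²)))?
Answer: 118117/767 ≈ 154.00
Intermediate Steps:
l = -118117/16874 (l = -7 + 1/(-118*(3 + (-2 - 4*(-5 - 1)²))) = -7 + 1/(-118*(3 + (-2 - 4*(-6)²))) = -7 + 1/(-118*(3 + (-2 - 4*36))) = -7 + 1/(-118*(3 + (-2 - 144))) = -7 + 1/(-118*(3 - 146)) = -7 + 1/(-118*(-143)) = -7 + 1/16874 = -118117/16874 ≈ -6.9999)
l*(-5 - 1*17) = -118117*(-5 - 1*17)/16874 = -118117*(-5 - 17)/16874 = -118117/16874*(-22) = 118117/767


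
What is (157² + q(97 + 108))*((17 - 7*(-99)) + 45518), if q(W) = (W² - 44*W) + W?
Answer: 2674705852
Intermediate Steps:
q(W) = W² - 43*W
(157² + q(97 + 108))*((17 - 7*(-99)) + 45518) = (157² + (97 + 108)*(-43 + (97 + 108)))*((17 - 7*(-99)) + 45518) = (24649 + 205*(-43 + 205))*((17 + 693) + 45518) = (24649 + 205*162)*(710 + 45518) = (24649 + 33210)*46228 = 57859*46228 = 2674705852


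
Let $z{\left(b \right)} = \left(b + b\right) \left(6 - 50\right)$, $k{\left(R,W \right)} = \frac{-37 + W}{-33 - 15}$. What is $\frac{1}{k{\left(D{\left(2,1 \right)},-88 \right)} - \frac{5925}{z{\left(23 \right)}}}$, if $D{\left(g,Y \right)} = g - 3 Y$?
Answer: $\frac{12144}{67175} \approx 0.18078$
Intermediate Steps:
$k{\left(R,W \right)} = \frac{37}{48} - \frac{W}{48}$ ($k{\left(R,W \right)} = \frac{-37 + W}{-48} = \left(-37 + W\right) \left(- \frac{1}{48}\right) = \frac{37}{48} - \frac{W}{48}$)
$z{\left(b \right)} = - 88 b$ ($z{\left(b \right)} = 2 b \left(-44\right) = - 88 b$)
$\frac{1}{k{\left(D{\left(2,1 \right)},-88 \right)} - \frac{5925}{z{\left(23 \right)}}} = \frac{1}{\left(\frac{37}{48} - - \frac{11}{6}\right) - \frac{5925}{\left(-88\right) 23}} = \frac{1}{\left(\frac{37}{48} + \frac{11}{6}\right) - \frac{5925}{-2024}} = \frac{1}{\frac{125}{48} - - \frac{5925}{2024}} = \frac{1}{\frac{125}{48} + \frac{5925}{2024}} = \frac{1}{\frac{67175}{12144}} = \frac{12144}{67175}$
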